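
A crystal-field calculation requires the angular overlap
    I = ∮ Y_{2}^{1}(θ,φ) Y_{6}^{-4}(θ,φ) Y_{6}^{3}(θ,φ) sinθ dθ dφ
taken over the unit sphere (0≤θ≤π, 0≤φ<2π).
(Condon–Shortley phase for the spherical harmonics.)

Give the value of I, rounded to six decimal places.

m-sum 0 ✓  L=14 even ✓  4≤6≤8 ✓
Π(2lᵢ+1) = 5×13×13 = 845
triangle coeff Δ(2,6,6) = 1/90090
Σ_t [0,2]: t=0:+1/69120 t=1:−1/14400 t=2:+1/69120 = -7/172800
(3j)²=14/715 [(2 6 6; 0 0 0)], sign=-1
Σ_t [0,1]: t=0:+1/161280 t=1:−1/725760 = 1/207360
(3j)²=7/286 [(2 6 6; 1 -4 3)], sign=-1
⇒ 4πI² = 49/121
I = (+1)√(49/121/(4π)) = 0.17951487

0.179515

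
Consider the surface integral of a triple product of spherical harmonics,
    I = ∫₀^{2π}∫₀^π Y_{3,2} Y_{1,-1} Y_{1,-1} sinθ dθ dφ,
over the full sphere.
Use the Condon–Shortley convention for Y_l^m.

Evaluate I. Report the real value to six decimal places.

|3−1|≤1≤3+1 violated ⇒ I = 0

0.000000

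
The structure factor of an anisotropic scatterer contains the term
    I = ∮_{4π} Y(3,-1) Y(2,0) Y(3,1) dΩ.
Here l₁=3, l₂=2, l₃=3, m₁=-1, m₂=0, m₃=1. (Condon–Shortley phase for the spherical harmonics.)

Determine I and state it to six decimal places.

-0.126157

m-sum 0 ✓  L=8 even ✓  1≤3≤5 ✓
Π(2lᵢ+1) = 7×5×7 = 245
triangle coeff Δ(3,2,3) = 1/3780
Σ_t [0,2]: t=0:+1/24 t=1:−1/4 t=2:+1/24 = -1/6
(3j)²=4/105 [(3 2 3; 0 0 0)], sign=+1
Σ_t [0,2]: t=0:+1/96 t=1:−1/6 t=2:+1/16 = -3/32
(3j)²=3/140 [(3 2 3; -1 0 1)], sign=-1
⇒ 4πI² = 1/5
I = (-1)√(1/5/(4π)) = -0.12615663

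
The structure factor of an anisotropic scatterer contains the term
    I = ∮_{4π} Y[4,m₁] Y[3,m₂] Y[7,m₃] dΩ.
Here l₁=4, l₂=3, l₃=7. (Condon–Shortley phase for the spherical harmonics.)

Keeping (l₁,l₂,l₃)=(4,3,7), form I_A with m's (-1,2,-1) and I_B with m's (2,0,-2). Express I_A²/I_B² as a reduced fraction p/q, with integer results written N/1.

2/5

l's match ⇒ only the (l;m) 3-j factors differ between A and B.
A: triangle coeff Δ(4,3,7) = 1/45045; Σ_t [0,0]: t=0:+1/86400 = 1/86400; (3j)²=16/2145 [(4 3 7; -1 2 -1)], sign=+1
B: triangle coeff Δ(4,3,7) = 1/45045; Σ_t [0,0]: t=0:+1/51840 = 1/51840; (3j)²=8/429 [(4 3 7; 2 0 -2)], sign=-1
I_A²/I_B² = (16/2145)/(8/429) = 2/5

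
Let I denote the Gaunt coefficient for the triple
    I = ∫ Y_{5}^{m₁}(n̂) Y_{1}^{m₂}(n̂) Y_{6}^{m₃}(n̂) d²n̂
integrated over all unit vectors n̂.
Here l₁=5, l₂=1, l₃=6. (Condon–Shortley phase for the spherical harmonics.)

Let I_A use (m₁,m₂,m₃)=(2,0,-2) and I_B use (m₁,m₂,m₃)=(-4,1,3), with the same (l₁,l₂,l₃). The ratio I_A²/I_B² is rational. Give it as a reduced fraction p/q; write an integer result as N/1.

32/3

Same 5,1,6: normalisation and zero-m 3j drop out of the ratio.
A: Δ: 0! 10! 2! / 13! → 1/858; sum: t=0:+1/30240 = 1/30240; 3j²(5 1 6; 2 0 -2) = Δ·Π!·Σ² = 16/429  (sign +1)
B: Δ: 0! 10! 2! / 13! → 1/858; sum: t=0:+1/725760 = 1/725760; 3j²(5 1 6; -4 1 3) = Δ·Π!·Σ² = 1/286  (sign -1)
I_A²/I_B² = (16/429)/(1/286) = 32/3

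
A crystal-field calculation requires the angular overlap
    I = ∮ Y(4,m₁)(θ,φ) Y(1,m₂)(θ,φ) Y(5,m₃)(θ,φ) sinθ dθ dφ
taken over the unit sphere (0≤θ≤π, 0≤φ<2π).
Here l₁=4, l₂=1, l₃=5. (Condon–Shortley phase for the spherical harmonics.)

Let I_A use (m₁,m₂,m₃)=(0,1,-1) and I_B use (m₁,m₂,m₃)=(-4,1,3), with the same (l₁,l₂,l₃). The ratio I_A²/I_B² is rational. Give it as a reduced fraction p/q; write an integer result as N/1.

Same 4,1,5: normalisation and zero-m 3j drop out of the ratio.
A: Δ: 0! 8! 2! / 11! → 1/495; sum: t=0:+1/1152 = 1/1152; 3j²(4 1 5; 0 1 -1) = Δ·Π!·Σ² = 1/33  (sign +1)
B: Δ: 0! 8! 2! / 11! → 1/495; sum: t=0:+1/80640 = 1/80640; 3j²(4 1 5; -4 1 3) = Δ·Π!·Σ² = 1/495  (sign +1)
I_A²/I_B² = (1/33)/(1/495) = 15/1

15/1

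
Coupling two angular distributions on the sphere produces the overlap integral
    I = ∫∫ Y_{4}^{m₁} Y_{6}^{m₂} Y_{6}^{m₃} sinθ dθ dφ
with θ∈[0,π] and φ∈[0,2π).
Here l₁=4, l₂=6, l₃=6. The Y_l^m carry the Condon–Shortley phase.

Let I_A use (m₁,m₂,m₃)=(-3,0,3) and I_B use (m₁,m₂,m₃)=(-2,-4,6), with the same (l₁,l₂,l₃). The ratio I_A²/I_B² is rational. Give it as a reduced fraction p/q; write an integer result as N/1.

Shared (l₁,l₂,l₃)=(4,6,6): N and (l;000)² cancel in I_A²/I_B².
A: Δ = 4!·4!·8!/17! = 1/15315300; Racah Σ t=3..4: t=3:−1/103680 t=4:+1/207360 = -1/207360; ⇒ 3j(4 6 6; -3 0 3)² = 21/2431, sgn +1
B: Δ = 4!·4!·8!/17! = 1/15315300; Racah Σ t=2..2: t=2:+1/3870720 = 1/3870720; ⇒ 3j(4 6 6; -2 -4 6)² = 135/6188, sgn +1
I_A²/I_B² = (21/2431)/(135/6188) = 196/495

196/495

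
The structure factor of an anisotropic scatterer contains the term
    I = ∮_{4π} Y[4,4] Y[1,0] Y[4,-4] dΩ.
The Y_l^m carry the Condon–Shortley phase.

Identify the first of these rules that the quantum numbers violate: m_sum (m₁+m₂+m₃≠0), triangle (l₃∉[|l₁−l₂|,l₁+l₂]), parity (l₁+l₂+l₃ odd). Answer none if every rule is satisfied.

azimuthal sum: 4 + 0 − 4 = 0  ✓
3 ≤ 4 ≤ 5 (triangle on l)  ✓
L = 4 + 1 + 4 = 9 (odd)  ✗

parity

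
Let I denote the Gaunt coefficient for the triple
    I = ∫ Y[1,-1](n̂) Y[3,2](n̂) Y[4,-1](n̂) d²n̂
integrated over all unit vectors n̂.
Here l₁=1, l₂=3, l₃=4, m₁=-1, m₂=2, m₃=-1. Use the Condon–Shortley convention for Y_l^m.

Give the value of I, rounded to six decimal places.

Checks pass: Σm=0; 8 even; l₃=4∈[2,4].
(2·1+1)(2·3+1)(2·4+1) = 189
Δ: 0! 2! 6! / 9! → 1/252
sum: t=0:+1/36 = 1/36
3j²(1 3 4; 0 0 0) = Δ·Π!·Σ² = 4/63  (sign +1)
sum: t=0:+1/240 = 1/240
3j²(1 3 4; -1 2 -1) = Δ·Π!·Σ² = 1/84  (sign -1)
combine: 4πI² = 189·4/63·1/84 = 1/7
take √, sign -1: I = -0.10662181

-0.106622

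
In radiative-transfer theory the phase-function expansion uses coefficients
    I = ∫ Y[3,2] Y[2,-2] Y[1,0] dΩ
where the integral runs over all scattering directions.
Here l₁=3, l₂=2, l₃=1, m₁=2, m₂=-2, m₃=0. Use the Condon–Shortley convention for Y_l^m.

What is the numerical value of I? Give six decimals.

Checks pass: Σm=0; 6 even; l₃=1∈[1,5].
(2·3+1)(2·2+1)(2·1+1) = 105
Δ: 4! 2! 0! / 7! → 1/105
sum: t=2:+1/4 = 1/4
3j²(3 2 1; 0 0 0) = Δ·Π!·Σ² = 3/35  (sign -1)
sum: t=0:+1/24 = 1/24
3j²(3 2 1; 2 -2 0) = Δ·Π!·Σ² = 1/21  (sign -1)
combine: 4πI² = 105·3/35·1/21 = 3/7
take √, sign +1: I = 0.18467439

0.184674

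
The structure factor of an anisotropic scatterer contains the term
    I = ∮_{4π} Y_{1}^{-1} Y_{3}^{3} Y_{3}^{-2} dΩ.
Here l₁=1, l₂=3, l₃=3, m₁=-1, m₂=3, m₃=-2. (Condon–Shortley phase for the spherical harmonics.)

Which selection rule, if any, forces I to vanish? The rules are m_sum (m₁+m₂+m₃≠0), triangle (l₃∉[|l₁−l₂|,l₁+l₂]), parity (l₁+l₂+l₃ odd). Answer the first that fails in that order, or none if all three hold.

parity

m₁+m₂+m₃ = -1 + 3 − 2 = 0  ✓
triangle: |1−3|=2 ≤ l₃=3 ≤ 1+3=4  ✓
parity: l₁+l₂+l₃ = 7 is odd  ✗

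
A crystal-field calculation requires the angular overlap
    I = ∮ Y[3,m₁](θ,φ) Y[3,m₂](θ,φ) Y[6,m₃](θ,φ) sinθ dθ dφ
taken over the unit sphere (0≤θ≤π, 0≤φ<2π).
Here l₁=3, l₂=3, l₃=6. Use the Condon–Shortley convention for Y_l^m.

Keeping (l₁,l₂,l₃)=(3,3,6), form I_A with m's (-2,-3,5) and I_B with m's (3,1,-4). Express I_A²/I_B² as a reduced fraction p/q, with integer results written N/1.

11/5

l's match ⇒ only the (l;m) 3-j factors differ between A and B.
A: triangle coeff Δ(3,3,6) = 1/12012; Σ_t [0,0]: t=0:+1/86400 = 1/86400; (3j)²=1/26 [(3 3 6; -2 -3 5)], sign=-1
B: triangle coeff Δ(3,3,6) = 1/12012; Σ_t [0,0]: t=0:+1/34560 = 1/34560; (3j)²=5/286 [(3 3 6; 3 1 -4)], sign=+1
I_A²/I_B² = (1/26)/(5/286) = 11/5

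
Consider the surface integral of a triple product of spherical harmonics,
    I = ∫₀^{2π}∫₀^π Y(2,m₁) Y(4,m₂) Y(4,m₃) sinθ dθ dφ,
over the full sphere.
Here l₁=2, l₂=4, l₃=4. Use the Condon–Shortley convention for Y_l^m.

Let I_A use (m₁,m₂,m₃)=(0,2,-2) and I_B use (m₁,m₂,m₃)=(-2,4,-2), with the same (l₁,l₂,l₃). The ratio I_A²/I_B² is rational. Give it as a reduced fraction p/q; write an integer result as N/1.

Shared (l₁,l₂,l₃)=(2,4,4): N and (l;000)² cancel in I_A²/I_B².
A: Δ = 2!·2!·6!/11! = 1/13860; Racah Σ t=0..2: t=0:+1/2880 t=1:−1/120 t=2:+1/192 = -1/360; ⇒ 3j(2 4 4; 0 2 -2)² = 16/3465, sgn -1
B: Δ = 2!·2!·6!/11! = 1/13860; Racah Σ t=2..2: t=2:+1/2880 = 1/2880; ⇒ 3j(2 4 4; -2 4 -2)² = 2/165, sgn +1
I_A²/I_B² = (16/3465)/(2/165) = 8/21

8/21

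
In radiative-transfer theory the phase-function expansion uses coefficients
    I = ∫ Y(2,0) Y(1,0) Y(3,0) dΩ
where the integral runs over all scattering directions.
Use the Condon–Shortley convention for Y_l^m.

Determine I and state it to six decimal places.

0.247767

Checks pass: Σm=0; 6 even; l₃=3∈[1,3].
(2·2+1)(2·1+1)(2·3+1) = 105
Δ: 0! 4! 2! / 7! → 1/105
sum: t=0:+1/4 = 1/4
3j²(2 1 3; 0 0 0) = Δ·Π!·Σ² = 3/35  (sign -1)
(m-triple is (0,0,0) — same symbol as above.)
combine: 4πI² = 105·3/35·3/35 = 27/35
take √, sign +1: I = 0.24776670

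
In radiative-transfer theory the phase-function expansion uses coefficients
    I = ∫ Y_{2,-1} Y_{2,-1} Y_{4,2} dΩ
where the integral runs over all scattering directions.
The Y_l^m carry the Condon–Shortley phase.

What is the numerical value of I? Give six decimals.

0.254875

Checks pass: Σm=0; 8 even; l₃=4∈[0,4].
(2·2+1)(2·2+1)(2·4+1) = 225
Δ: 0! 4! 4! / 9! → 1/630
sum: t=0:+1/16 = 1/16
3j²(2 2 4; 0 0 0) = Δ·Π!·Σ² = 2/35  (sign +1)
sum: t=0:+1/36 = 1/36
3j²(2 2 4; -1 -1 2) = Δ·Π!·Σ² = 4/63  (sign +1)
combine: 4πI² = 225·2/35·4/63 = 40/49
take √, sign +1: I = 0.25487487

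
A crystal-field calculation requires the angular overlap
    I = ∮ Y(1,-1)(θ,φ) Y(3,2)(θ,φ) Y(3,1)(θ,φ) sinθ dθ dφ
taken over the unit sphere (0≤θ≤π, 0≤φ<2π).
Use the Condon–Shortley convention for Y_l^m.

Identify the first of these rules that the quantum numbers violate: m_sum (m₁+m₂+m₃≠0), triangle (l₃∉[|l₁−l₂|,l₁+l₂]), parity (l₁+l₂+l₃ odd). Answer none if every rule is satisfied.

m_sum

m₁+m₂+m₃ = -1 + 2 + 1 = 2  ✗
triangle: |1−3|=2 ≤ l₃=3 ≤ 1+3=4
parity: l₁+l₂+l₃ = 7 is odd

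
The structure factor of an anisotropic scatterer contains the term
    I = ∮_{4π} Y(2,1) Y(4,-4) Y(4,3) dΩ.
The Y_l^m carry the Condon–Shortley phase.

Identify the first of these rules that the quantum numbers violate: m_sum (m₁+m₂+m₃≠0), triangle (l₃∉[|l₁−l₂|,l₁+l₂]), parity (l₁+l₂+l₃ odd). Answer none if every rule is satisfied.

m₁+m₂+m₃ = 1 − 4 + 3 = 0  ✓
triangle: |2−4|=2 ≤ l₃=4 ≤ 2+4=6  ✓
parity: l₁+l₂+l₃ = 10 is even  ✓

none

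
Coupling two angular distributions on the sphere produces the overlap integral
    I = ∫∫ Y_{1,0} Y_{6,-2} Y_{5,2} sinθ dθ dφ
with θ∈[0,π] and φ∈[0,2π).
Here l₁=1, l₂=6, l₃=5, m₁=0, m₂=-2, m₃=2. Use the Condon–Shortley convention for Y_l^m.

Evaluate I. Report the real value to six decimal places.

m-sum 0 ✓  L=12 even ✓  5≤5≤7 ✓
Π(2lᵢ+1) = 3×13×11 = 429
triangle coeff Δ(1,6,5) = 1/858
Σ_t [1,1]: t=1:−1/14400 = -1/14400
(3j)²=6/143 [(1 6 5; 0 0 0)], sign=+1
Σ_t [1,1]: t=1:−1/30240 = -1/30240
(3j)²=16/429 [(1 6 5; 0 -2 2)], sign=+1
⇒ 4πI² = 96/143
I = (+1)√(96/143/(4π)) = 0.23113338

0.231133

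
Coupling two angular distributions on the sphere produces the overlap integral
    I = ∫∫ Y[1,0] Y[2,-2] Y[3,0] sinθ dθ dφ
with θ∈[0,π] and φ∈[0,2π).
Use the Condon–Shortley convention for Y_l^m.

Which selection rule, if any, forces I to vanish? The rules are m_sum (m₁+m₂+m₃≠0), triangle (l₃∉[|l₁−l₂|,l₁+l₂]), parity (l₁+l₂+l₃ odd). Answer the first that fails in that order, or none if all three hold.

m₁+m₂+m₃ = 0 − 2 + 0 = -2  ✗
triangle: |1−2|=1 ≤ l₃=3 ≤ 1+2=3
parity: l₁+l₂+l₃ = 6 is even

m_sum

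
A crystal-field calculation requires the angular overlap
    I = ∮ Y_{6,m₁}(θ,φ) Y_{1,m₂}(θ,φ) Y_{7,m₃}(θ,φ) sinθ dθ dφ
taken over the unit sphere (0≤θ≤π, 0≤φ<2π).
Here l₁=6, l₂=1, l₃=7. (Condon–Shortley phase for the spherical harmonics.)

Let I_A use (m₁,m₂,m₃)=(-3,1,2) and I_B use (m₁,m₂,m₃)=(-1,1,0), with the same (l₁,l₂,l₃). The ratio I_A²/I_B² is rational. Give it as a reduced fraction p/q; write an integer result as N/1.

l's match ⇒ only the (l;m) 3-j factors differ between A and B.
A: triangle coeff Δ(6,1,7) = 1/1365; Σ_t [0,0]: t=0:+1/4354560 = 1/4354560; (3j)²=2/273 [(6 1 7; -3 1 2)], sign=-1
B: triangle coeff Δ(6,1,7) = 1/1365; Σ_t [0,0]: t=0:+1/1209600 = 1/1209600; (3j)²=1/65 [(6 1 7; -1 1 0)], sign=-1
I_A²/I_B² = (2/273)/(1/65) = 10/21

10/21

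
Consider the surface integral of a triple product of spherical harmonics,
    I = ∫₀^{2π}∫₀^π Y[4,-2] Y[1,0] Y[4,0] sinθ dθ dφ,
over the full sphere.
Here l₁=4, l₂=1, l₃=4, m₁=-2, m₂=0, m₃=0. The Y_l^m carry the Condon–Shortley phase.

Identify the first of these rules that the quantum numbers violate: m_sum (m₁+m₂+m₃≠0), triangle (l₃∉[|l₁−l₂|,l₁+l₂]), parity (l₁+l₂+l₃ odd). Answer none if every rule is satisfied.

m₁+m₂+m₃ = -2 + 0 + 0 = -2  ✗
triangle: |4−1|=3 ≤ l₃=4 ≤ 4+1=5
parity: l₁+l₂+l₃ = 9 is odd

m_sum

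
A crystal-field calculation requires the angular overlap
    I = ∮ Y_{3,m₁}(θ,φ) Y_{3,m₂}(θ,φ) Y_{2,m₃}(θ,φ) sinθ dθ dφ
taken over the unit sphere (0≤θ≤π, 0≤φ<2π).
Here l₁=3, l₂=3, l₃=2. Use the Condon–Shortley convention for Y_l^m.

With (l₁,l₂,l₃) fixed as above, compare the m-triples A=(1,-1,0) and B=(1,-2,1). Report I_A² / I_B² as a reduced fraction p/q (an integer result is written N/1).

Shared (l₁,l₂,l₃)=(3,3,2): N and (l;000)² cancel in I_A²/I_B².
A: Δ = 4!·2!·2!/9! = 1/3780; Racah Σ t=0..2: t=0:+1/96 t=1:−1/6 t=2:+1/16 = -3/32; ⇒ 3j(3 3 2; 1 -1 0)² = 3/140, sgn -1
B: Δ = 4!·2!·2!/9! = 1/3780; Racah Σ t=0..1: t=0:+1/48 t=1:−1/12 = -1/16; ⇒ 3j(3 3 2; 1 -2 1)² = 1/28, sgn +1
I_A²/I_B² = (3/140)/(1/28) = 3/5

3/5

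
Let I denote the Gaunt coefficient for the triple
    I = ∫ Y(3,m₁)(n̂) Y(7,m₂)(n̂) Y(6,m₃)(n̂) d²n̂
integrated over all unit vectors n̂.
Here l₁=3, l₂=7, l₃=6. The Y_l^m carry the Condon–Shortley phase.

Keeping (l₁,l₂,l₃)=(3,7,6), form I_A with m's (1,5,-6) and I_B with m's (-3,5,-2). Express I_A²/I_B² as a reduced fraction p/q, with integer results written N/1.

Shared (l₁,l₂,l₃)=(3,7,6): N and (l;000)² cancel in I_A²/I_B².
A: Δ = 4!·2!·10!/17! = 1/2042040; Racah Σ t=2..2: t=2:+1/29030400 = 1/29030400; ⇒ 3j(3 7 6; 1 5 -6)² = 99/7735, sgn +1
B: Δ = 4!·2!·10!/17! = 1/2042040; Racah Σ t=4..4: t=4:+1/3870720 = 1/3870720; ⇒ 3j(3 7 6; -3 5 -2)² = 135/6188, sgn +1
I_A²/I_B² = (99/7735)/(135/6188) = 44/75

44/75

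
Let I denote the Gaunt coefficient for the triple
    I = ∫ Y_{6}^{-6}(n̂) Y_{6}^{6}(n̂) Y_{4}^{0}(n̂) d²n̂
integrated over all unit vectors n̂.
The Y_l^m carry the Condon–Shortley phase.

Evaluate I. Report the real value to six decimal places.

0.149344

m-sum 0 ✓  L=16 even ✓  0≤4≤12 ✓
Π(2lᵢ+1) = 13×13×9 = 1521
triangle coeff Δ(6,6,4) = 1/15315300
Σ_t [2,6]: t=2:+1/829440 t=3:−1/25920 t=4:+1/9216 t=5:−1/25920 t=6:+1/829440 = 7/207360
(3j)²=28/2431 [(6 6 4; 0 0 0)], sign=+1
Σ_t [8,8]: t=8:+1/23224320 = 1/23224320
(3j)²=99/6188 [(6 6 4; -6 6 0)], sign=+1
⇒ 4πI² = 81/289
I = (+1)√(81/289/(4π)) = 0.14934430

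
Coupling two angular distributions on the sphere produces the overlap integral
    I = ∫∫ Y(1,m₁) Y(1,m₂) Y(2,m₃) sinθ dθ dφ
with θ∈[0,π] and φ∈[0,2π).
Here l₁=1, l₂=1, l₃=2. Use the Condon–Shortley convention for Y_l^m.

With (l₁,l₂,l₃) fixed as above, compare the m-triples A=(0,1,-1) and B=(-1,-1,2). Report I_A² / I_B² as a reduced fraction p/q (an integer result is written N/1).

1/2

l's match ⇒ only the (l;m) 3-j factors differ between A and B.
A: triangle coeff Δ(1,1,2) = 1/30; Σ_t [0,0]: t=0:+1/2 = 1/2; (3j)²=1/10 [(1 1 2; 0 1 -1)], sign=-1
B: triangle coeff Δ(1,1,2) = 1/30; Σ_t [0,0]: t=0:+1/4 = 1/4; (3j)²=1/5 [(1 1 2; -1 -1 2)], sign=+1
I_A²/I_B² = (1/10)/(1/5) = 1/2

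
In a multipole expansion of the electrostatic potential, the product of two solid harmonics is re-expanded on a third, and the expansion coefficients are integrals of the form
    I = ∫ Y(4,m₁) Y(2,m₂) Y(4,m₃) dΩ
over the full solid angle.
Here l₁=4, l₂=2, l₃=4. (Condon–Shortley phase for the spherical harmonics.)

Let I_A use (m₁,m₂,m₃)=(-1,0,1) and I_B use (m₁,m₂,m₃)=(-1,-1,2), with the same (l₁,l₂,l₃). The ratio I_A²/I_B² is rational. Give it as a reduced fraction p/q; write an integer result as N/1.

289/243

Shared (l₁,l₂,l₃)=(4,2,4): N and (l;000)² cancel in I_A²/I_B².
A: Δ = 2!·6!·2!/11! = 1/13860; Racah Σ t=0..2: t=0:+1/480 t=1:−1/48 t=2:+1/144 = -17/1440; ⇒ 3j(4 2 4; -1 0 1)² = 289/13860, sgn +1
B: Δ = 2!·6!·2!/11! = 1/13860; Racah Σ t=0..1: t=0:+1/240 t=1:−1/96 = -1/160; ⇒ 3j(4 2 4; -1 -1 2)² = 27/1540, sgn -1
I_A²/I_B² = (289/13860)/(27/1540) = 289/243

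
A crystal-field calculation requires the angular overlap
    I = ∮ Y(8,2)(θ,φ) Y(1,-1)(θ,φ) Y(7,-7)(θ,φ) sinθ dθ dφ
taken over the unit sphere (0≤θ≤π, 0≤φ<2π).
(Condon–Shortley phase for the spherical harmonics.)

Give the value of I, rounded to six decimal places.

2 − 1 − 7 = -6 ≠ 0: azimuthal integral kills it; I = 0

0.000000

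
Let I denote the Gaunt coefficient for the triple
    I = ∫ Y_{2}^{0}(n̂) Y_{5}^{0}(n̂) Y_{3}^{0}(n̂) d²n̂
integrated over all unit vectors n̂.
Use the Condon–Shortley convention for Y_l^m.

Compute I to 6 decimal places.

0.239615

Rules hold: Σm=0, L=10 even, 3≤3≤7.
N = 5·11·7 = 385
Δ = 4!·0!·6!/11! = 1/2310
Racah Σ t=2..2: t=2:+1/144 = 1/144
⇒ 3j(2 5 3; 0 0 0)² = 10/231, sgn -1
(m-triple is (0,0,0) — same symbol as above.)
4πI² = N·(3j₀)²·(3jₘ)² = 500/693
I = +1·√(0.721501/4π) = 0.23961470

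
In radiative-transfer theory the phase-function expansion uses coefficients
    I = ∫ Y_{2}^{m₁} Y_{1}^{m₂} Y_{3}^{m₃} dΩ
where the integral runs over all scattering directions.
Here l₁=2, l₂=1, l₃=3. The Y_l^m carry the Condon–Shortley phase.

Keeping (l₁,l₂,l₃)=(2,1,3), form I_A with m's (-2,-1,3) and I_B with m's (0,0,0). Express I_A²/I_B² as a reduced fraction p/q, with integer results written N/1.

5/3

l's match ⇒ only the (l;m) 3-j factors differ between A and B.
A: triangle coeff Δ(2,1,3) = 1/105; Σ_t [0,0]: t=0:+1/48 = 1/48; (3j)²=1/7 [(2 1 3; -2 -1 3)], sign=+1
B: triangle coeff Δ(2,1,3) = 1/105; Σ_t [0,0]: t=0:+1/4 = 1/4; (3j)²=3/35 [(2 1 3; 0 0 0)], sign=-1
I_A²/I_B² = (1/7)/(3/35) = 5/3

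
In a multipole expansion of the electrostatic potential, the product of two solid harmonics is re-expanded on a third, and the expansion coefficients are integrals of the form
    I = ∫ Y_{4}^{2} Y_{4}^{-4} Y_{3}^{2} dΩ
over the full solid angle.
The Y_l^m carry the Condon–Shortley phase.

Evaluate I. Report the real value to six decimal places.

0.000000

Σlᵢ=11 odd — θ-integrand is odd under cosθ→−cosθ; I=0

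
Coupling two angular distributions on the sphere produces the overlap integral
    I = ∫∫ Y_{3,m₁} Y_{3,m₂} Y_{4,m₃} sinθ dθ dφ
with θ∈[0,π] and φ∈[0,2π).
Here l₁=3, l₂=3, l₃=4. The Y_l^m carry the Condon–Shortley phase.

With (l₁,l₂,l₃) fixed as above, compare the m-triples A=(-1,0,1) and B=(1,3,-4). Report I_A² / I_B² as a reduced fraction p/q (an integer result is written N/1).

l's match ⇒ only the (l;m) 3-j factors differ between A and B.
A: triangle coeff Δ(3,3,4) = 1/34650; Σ_t [0,2]: t=0:+1/288 t=1:−1/24 t=2:+1/48 = -5/288; (3j)²=5/462 [(3 3 4; -1 0 1)], sign=+1
B: triangle coeff Δ(3,3,4) = 1/34650; Σ_t [2,2]: t=2:+1/1152 = 1/1152; (3j)²=1/33 [(3 3 4; 1 3 -4)], sign=+1
I_A²/I_B² = (5/462)/(1/33) = 5/14

5/14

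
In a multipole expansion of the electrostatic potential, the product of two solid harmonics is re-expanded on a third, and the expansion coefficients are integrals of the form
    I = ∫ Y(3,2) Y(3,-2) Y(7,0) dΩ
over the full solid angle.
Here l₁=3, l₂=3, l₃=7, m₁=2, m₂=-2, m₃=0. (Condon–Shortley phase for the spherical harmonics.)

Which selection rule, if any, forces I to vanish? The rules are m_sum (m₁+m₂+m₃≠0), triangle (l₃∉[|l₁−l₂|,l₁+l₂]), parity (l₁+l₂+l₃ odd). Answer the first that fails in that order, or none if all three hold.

triangle

m₁+m₂+m₃ = 2 − 2 + 0 = 0  ✓
triangle: |3−3|=0 ≤ l₃=7 ≤ 3+3=6  ✗
parity: l₁+l₂+l₃ = 13 is odd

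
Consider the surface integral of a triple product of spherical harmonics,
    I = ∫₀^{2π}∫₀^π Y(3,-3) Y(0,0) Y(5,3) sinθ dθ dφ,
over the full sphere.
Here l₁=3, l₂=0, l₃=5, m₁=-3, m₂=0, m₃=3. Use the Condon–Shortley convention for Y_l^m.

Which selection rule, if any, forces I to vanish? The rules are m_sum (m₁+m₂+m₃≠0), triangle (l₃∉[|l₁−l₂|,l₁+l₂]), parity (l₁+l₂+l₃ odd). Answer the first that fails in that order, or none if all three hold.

Σmᵢ = 0  ✓
l₃∈[|l₁−l₂|,l₁+l₂]=[3,3], have l₃=5  ✗
Σlᵢ = 8 ⇒ even

triangle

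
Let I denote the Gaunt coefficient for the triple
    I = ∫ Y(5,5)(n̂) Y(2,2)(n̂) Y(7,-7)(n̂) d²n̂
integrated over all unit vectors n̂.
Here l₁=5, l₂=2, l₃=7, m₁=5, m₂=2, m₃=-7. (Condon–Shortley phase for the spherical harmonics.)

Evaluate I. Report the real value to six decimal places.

-0.358536

Checks pass: Σm=0; 14 even; l₃=7∈[3,7].
(2·5+1)(2·2+1)(2·7+1) = 825
Δ: 0! 10! 4! / 15! → 1/15015
sum: t=0:+1/57600 = 1/57600
3j²(5 2 7; 0 0 0) = Δ·Π!·Σ² = 21/715  (sign -1)
sum: t=0:+1/87091200 = 1/87091200
3j²(5 2 7; 5 2 -7) = Δ·Π!·Σ² = 1/15  (sign +1)
combine: 4πI² = 825·21/715·1/15 = 21/13
take √, sign -1: I = -0.35853622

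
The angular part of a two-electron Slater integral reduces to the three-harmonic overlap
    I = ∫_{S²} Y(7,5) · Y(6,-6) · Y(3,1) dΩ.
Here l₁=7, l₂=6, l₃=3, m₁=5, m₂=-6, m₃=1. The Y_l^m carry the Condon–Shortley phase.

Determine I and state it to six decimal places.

Rules hold: Σm=0, L=16 even, 1≤3≤13.
N = 15·13·7 = 1365
Δ = 10!·4!·2!/17! = 1/2042040
Racah Σ t=4..6: t=4:+1/207360 t=5:−1/57600 t=6:+1/207360 = -1/129600
⇒ 3j(7 6 3; 0 0 0)² = 168/12155, sgn +1
Racah Σ t=0..0: t=0:+1/29030400 = 1/29030400
⇒ 3j(7 6 3; 5 -6 1)² = 99/7735, sgn +1
4πI² = N·(3j₀)²·(3jₘ)² = 4536/18785
I = +1·√(0.241469/4π) = 0.13862003

0.138620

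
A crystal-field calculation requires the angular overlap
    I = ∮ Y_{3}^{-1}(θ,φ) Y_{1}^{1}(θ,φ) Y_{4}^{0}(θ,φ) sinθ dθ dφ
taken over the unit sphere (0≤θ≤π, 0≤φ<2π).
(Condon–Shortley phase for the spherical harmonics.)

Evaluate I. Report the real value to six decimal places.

0.150786

Rules hold: Σm=0, L=8 even, 2≤4≤4.
N = 7·3·9 = 189
Δ = 0!·6!·2!/9! = 1/252
Racah Σ t=0..0: t=0:+1/36 = 1/36
⇒ 3j(3 1 4; 0 0 0)² = 4/63, sgn +1
Racah Σ t=0..0: t=0:+1/96 = 1/96
⇒ 3j(3 1 4; -1 1 0)² = 1/42, sgn +1
4πI² = N·(3j₀)²·(3jₘ)² = 2/7
I = +1·√(0.285714/4π) = 0.15078601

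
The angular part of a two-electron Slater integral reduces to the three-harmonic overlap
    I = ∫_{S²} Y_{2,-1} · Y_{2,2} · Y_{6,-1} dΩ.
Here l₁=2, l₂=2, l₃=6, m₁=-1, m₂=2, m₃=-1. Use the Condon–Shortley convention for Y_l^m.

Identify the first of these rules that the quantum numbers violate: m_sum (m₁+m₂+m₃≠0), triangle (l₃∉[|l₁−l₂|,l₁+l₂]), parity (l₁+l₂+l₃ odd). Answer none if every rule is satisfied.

m₁+m₂+m₃ = -1 + 2 − 1 = 0  ✓
triangle: |2−2|=0 ≤ l₃=6 ≤ 2+2=4  ✗
parity: l₁+l₂+l₃ = 10 is even

triangle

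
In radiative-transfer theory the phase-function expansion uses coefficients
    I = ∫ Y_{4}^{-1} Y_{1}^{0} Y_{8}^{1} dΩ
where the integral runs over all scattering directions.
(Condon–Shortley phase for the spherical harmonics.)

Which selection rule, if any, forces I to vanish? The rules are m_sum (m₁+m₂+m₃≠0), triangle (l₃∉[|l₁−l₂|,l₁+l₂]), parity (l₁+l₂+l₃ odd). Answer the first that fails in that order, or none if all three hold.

triangle

azimuthal sum: -1 + 0 + 1 = 0  ✓
3 ≤ 8 ≤ 5 (triangle on l)  ✗
L = 4 + 1 + 8 = 13 (odd)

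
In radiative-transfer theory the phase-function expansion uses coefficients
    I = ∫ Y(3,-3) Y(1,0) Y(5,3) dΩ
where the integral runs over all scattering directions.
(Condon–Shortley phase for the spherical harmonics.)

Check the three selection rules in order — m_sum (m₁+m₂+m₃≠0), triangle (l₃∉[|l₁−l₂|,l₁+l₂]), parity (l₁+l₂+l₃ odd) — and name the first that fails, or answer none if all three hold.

triangle

Σmᵢ = 0  ✓
l₃∈[|l₁−l₂|,l₁+l₂]=[2,4], have l₃=5  ✗
Σlᵢ = 9 ⇒ odd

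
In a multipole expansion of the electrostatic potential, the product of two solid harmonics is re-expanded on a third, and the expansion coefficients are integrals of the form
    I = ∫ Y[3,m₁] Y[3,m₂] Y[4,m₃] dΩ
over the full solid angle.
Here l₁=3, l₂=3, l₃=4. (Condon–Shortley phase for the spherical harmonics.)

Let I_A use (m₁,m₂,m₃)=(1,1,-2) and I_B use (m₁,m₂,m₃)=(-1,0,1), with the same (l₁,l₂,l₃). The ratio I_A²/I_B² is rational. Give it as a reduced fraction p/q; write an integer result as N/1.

Same 3,3,4: normalisation and zero-m 3j drop out of the ratio.
A: Δ: 2! 4! 4! / 11! → 1/34650; sum: t=0:+1/192 t=1:−1/36 t=2:+1/192 = -5/288; 3j²(3 3 4; 1 1 -2) = Δ·Π!·Σ² = 20/693  (sign -1)
B: Δ: 2! 4! 4! / 11! → 1/34650; sum: t=0:+1/288 t=1:−1/24 t=2:+1/48 = -5/288; 3j²(3 3 4; -1 0 1) = Δ·Π!·Σ² = 5/462  (sign +1)
I_A²/I_B² = (20/693)/(5/462) = 8/3

8/3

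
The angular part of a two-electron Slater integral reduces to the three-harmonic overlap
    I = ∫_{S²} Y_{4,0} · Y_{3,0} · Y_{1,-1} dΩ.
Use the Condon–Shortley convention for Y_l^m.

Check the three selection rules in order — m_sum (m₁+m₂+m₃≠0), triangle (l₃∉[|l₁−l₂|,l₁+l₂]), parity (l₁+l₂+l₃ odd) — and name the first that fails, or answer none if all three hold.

m₁+m₂+m₃ = 0 + 0 − 1 = -1  ✗
triangle: |4−3|=1 ≤ l₃=1 ≤ 4+3=7
parity: l₁+l₂+l₃ = 8 is even

m_sum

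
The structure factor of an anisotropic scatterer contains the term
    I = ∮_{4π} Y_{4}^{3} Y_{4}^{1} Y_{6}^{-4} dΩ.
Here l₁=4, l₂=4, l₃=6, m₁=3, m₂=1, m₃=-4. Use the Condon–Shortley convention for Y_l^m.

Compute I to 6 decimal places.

-0.030176

Checks pass: Σm=0; 14 even; l₃=6∈[0,8].
(2·4+1)(2·4+1)(2·6+1) = 1053
Δ: 2! 6! 6! / 15! → 1/1261260
sum: t=0:+1/4608 t=1:−1/1296 t=2:+1/4608 = -7/20736
3j²(4 4 6; 0 0 0) = Δ·Π!·Σ² = 20/1287  (sign -1)
sum: t=0:+1/28800 t=1:−1/34560 = 1/172800
3j²(4 4 6; 3 1 -4) = Δ·Π!·Σ² = 1/1430  (sign +1)
combine: 4πI² = 1053·20/1287·1/1430 = 18/1573
take √, sign -1: I = -0.03017637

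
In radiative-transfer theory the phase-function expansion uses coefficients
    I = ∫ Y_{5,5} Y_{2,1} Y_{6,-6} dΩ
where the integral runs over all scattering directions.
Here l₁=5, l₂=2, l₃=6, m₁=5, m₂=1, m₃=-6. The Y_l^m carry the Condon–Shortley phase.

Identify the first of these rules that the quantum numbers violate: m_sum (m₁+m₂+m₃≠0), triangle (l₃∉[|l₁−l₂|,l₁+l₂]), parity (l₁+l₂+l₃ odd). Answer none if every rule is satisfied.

parity

m₁+m₂+m₃ = 5 + 1 − 6 = 0  ✓
triangle: |5−2|=3 ≤ l₃=6 ≤ 5+2=7  ✓
parity: l₁+l₂+l₃ = 13 is odd  ✗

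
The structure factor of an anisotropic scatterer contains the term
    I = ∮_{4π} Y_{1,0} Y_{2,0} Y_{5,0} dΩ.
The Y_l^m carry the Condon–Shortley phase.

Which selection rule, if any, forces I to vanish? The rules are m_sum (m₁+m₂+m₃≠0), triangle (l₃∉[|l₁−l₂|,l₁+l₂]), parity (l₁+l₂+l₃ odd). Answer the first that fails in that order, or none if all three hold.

triangle

Σmᵢ = 0  ✓
l₃∈[|l₁−l₂|,l₁+l₂]=[1,3], have l₃=5  ✗
Σlᵢ = 8 ⇒ even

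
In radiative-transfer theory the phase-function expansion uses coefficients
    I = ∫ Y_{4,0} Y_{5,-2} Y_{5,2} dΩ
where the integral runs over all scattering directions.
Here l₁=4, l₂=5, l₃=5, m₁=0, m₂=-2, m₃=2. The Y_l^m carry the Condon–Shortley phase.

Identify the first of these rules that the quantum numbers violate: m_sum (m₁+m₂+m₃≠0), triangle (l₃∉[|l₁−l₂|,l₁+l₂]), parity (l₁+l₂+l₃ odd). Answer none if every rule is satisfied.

m₁+m₂+m₃ = 0 − 2 + 2 = 0  ✓
triangle: |4−5|=1 ≤ l₃=5 ≤ 4+5=9  ✓
parity: l₁+l₂+l₃ = 14 is even  ✓

none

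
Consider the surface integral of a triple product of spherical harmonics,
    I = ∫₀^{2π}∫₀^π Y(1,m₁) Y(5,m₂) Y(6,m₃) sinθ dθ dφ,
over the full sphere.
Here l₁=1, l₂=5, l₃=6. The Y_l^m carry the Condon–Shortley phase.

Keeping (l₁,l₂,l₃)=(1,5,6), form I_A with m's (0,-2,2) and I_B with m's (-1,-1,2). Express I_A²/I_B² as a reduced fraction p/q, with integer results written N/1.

Shared (l₁,l₂,l₃)=(1,5,6): N and (l;000)² cancel in I_A²/I_B².
A: Δ = 0!·2!·10!/13! = 1/858; Racah Σ t=0..0: t=0:+1/30240 = 1/30240; ⇒ 3j(1 5 6; 0 -2 2)² = 16/429, sgn +1
B: Δ = 0!·2!·10!/13! = 1/858; Racah Σ t=0..0: t=0:+1/34560 = 1/34560; ⇒ 3j(1 5 6; -1 -1 2)² = 14/429, sgn +1
I_A²/I_B² = (16/429)/(14/429) = 8/7

8/7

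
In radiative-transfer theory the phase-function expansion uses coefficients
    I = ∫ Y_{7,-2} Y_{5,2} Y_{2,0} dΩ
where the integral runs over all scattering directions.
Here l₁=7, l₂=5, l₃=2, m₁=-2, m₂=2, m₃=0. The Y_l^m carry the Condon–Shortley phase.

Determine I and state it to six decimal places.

Checks pass: Σm=0; 14 even; l₃=2∈[2,12].
(2·7+1)(2·5+1)(2·2+1) = 825
Δ: 10! 4! 0! / 15! → 1/15015
sum: t=5:−1/57600 = -1/57600
3j²(7 5 2; 0 0 0) = Δ·Π!·Σ² = 21/715  (sign -1)
sum: t=7:−1/120960 = -1/120960
3j²(7 5 2; -2 2 0) = Δ·Π!·Σ² = 24/1001  (sign -1)
combine: 4πI² = 825·21/715·24/1001 = 1080/1859
take √, sign +1: I = 0.21501425

0.215014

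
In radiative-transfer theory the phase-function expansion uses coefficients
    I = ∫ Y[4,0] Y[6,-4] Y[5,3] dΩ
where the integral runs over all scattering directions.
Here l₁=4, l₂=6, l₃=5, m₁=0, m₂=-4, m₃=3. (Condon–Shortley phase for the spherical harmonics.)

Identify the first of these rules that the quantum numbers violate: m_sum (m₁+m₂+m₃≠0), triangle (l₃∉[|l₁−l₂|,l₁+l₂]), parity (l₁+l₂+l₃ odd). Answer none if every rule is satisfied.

Σmᵢ = -1  ✗
l₃∈[|l₁−l₂|,l₁+l₂]=[2,10], have l₃=5
Σlᵢ = 15 ⇒ odd

m_sum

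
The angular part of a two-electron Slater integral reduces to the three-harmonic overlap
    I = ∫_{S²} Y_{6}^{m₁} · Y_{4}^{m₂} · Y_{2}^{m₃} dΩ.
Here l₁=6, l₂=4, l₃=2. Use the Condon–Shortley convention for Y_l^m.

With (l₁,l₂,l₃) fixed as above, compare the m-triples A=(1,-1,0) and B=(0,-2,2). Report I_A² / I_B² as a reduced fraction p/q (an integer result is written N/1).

14/1

Same 6,4,2: normalisation and zero-m 3j drop out of the ratio.
A: Δ: 8! 4! 0! / 13! → 1/6435; sum: t=3:−1/2880 = -1/2880; 3j²(6 4 2; 1 -1 0) = Δ·Π!·Σ² = 14/429  (sign -1)
B: Δ: 8! 4! 0! / 13! → 1/6435; sum: t=2:+1/34560 = 1/34560; 3j²(6 4 2; 0 -2 2) = Δ·Π!·Σ² = 1/429  (sign +1)
I_A²/I_B² = (14/429)/(1/429) = 14/1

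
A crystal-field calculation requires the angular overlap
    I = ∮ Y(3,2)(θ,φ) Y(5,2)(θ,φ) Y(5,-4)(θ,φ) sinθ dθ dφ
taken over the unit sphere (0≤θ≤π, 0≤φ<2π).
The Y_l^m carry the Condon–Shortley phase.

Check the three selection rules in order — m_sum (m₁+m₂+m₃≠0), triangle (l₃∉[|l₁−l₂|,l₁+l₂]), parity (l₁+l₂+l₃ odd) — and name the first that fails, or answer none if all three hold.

m₁+m₂+m₃ = 2 + 2 − 4 = 0  ✓
triangle: |3−5|=2 ≤ l₃=5 ≤ 3+5=8  ✓
parity: l₁+l₂+l₃ = 13 is odd  ✗

parity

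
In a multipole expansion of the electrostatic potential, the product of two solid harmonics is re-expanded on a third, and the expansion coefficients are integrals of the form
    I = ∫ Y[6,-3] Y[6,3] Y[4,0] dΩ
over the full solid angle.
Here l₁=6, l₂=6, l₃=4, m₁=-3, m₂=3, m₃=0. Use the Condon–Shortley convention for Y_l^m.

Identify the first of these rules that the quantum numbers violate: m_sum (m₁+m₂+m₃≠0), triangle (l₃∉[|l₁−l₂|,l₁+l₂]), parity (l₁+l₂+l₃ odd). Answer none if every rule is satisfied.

Σmᵢ = 0  ✓
l₃∈[|l₁−l₂|,l₁+l₂]=[0,12], have l₃=4  ✓
Σlᵢ = 16 ⇒ even  ✓

none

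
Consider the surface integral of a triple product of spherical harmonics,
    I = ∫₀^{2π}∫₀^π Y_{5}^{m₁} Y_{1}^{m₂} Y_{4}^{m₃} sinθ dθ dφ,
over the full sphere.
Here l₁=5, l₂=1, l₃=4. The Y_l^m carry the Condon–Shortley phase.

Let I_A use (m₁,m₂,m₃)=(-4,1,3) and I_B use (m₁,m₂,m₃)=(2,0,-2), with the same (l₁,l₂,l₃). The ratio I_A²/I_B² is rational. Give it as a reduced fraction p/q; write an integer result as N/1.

l's match ⇒ only the (l;m) 3-j factors differ between A and B.
A: triangle coeff Δ(5,1,4) = 1/495; Σ_t [2,2]: t=2:+1/10080 = 1/10080; (3j)²=4/55 [(5 1 4; -4 1 3)], sign=-1
B: triangle coeff Δ(5,1,4) = 1/495; Σ_t [1,1]: t=1:−1/1440 = -1/1440; (3j)²=7/165 [(5 1 4; 2 0 -2)], sign=-1
I_A²/I_B² = (4/55)/(7/165) = 12/7

12/7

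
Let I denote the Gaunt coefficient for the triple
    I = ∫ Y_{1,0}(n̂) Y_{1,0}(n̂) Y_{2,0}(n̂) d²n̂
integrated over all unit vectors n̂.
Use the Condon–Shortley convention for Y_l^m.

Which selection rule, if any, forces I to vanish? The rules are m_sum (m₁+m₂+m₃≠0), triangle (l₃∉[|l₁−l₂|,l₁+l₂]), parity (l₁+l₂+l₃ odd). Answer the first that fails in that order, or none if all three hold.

Σmᵢ = 0  ✓
l₃∈[|l₁−l₂|,l₁+l₂]=[0,2], have l₃=2  ✓
Σlᵢ = 4 ⇒ even  ✓

none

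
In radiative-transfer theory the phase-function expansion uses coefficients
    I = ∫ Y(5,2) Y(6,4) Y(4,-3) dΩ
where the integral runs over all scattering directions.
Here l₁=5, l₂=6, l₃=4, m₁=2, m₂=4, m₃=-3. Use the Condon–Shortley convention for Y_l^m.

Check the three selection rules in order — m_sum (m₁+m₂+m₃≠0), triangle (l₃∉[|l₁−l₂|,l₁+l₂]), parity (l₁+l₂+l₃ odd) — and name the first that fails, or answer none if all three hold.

azimuthal sum: 2 + 4 − 3 = 3  ✗
1 ≤ 4 ≤ 11 (triangle on l)
L = 5 + 6 + 4 = 15 (odd)

m_sum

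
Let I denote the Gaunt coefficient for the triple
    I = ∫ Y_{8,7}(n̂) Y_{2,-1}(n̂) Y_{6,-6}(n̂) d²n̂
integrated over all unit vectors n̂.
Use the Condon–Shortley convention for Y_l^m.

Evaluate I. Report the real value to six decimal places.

Rules hold: Σm=0, L=16 even, 6≤6≤10.
N = 17·5·13 = 1105
Δ = 4!·12!·0!/17! = 1/30940
Racah Σ t=2..2: t=2:+1/2073600 = 1/2073600
⇒ 3j(8 2 6; 0 0 0)² = 28/1105, sgn +1
Racah Σ t=1..1: t=1:−1/2874009600 = -1/2874009600
⇒ 3j(8 2 6; 7 -1 -6)² = 1/68, sgn -1
4πI² = N·(3j₀)²·(3jₘ)² = 7/17
I = -1·√(0.411765/4π) = -0.18101711

-0.181017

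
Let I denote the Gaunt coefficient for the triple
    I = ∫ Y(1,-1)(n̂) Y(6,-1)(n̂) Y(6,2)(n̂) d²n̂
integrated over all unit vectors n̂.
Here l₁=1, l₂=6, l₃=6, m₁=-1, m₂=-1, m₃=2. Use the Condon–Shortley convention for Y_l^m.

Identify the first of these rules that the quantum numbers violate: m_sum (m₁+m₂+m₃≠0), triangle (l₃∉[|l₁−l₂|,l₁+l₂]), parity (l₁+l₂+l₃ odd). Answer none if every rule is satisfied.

parity

azimuthal sum: -1 − 1 + 2 = 0  ✓
5 ≤ 6 ≤ 7 (triangle on l)  ✓
L = 1 + 6 + 6 = 13 (odd)  ✗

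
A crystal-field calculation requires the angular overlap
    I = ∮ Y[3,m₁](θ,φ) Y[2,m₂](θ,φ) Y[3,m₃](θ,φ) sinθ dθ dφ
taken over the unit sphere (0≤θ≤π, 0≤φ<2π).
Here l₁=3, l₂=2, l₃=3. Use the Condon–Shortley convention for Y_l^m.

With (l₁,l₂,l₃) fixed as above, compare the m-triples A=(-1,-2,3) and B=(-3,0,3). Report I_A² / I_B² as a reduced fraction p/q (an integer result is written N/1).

2/5

Same 3,2,3: normalisation and zero-m 3j drop out of the ratio.
A: Δ: 2! 4! 2! / 9! → 1/3780; sum: t=0:+1/96 = 1/96; 3j²(3 2 3; -1 -2 3) = Δ·Π!·Σ² = 1/42  (sign +1)
B: Δ: 2! 4! 2! / 9! → 1/3780; sum: t=2:+1/96 = 1/96; 3j²(3 2 3; -3 0 3) = Δ·Π!·Σ² = 5/84  (sign +1)
I_A²/I_B² = (1/42)/(5/84) = 2/5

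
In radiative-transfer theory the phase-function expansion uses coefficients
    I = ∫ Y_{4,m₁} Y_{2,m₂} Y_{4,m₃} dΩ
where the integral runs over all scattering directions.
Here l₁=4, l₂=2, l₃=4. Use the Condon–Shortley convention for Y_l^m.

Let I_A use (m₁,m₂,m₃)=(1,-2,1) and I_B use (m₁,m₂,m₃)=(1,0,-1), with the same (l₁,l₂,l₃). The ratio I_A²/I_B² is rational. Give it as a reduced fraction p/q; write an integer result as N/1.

Same 4,2,4: normalisation and zero-m 3j drop out of the ratio.
A: Δ: 2! 6! 2! / 11! → 1/13860; sum: t=0:+1/144 = 1/144; 3j²(4 2 4; 1 -2 1) = Δ·Π!·Σ² = 10/231  (sign -1)
B: Δ: 2! 6! 2! / 11! → 1/13860; sum: t=0:+1/144 t=1:−1/48 t=2:+1/480 = -17/1440; 3j²(4 2 4; 1 0 -1) = Δ·Π!·Σ² = 289/13860  (sign +1)
I_A²/I_B² = (10/231)/(289/13860) = 600/289

600/289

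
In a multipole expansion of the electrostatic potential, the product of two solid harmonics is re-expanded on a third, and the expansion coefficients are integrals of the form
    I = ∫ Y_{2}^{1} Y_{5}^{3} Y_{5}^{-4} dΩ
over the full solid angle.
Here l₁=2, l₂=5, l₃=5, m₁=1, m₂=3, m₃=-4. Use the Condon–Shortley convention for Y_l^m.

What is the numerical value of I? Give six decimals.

0.196098

Rules hold: Σm=0, L=12 even, 3≤5≤7.
N = 5·11·11 = 605
Δ = 2!·2!·8!/13! = 1/38610
Racah Σ t=0..2: t=0:+1/2880 t=1:−1/576 t=2:+1/2880 = -1/960
⇒ 3j(2 5 5; 0 0 0)² = 10/429, sgn +1
Racah Σ t=0..1: t=0:+1/80640 t=1:−1/10080 = -1/11520
⇒ 3j(2 5 5; 1 3 -4)² = 49/1430, sgn +1
4πI² = N·(3j₀)²·(3jₘ)² = 245/507
I = +1·√(0.483235/4π) = 0.19609844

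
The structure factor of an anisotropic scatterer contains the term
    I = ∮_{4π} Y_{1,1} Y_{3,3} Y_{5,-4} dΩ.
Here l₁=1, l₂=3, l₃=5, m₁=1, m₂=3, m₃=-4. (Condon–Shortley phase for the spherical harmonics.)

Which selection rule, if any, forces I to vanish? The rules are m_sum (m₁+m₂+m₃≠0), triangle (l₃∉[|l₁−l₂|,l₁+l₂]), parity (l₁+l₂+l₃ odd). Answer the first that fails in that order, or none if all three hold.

Σmᵢ = 0  ✓
l₃∈[|l₁−l₂|,l₁+l₂]=[2,4], have l₃=5  ✗
Σlᵢ = 9 ⇒ odd

triangle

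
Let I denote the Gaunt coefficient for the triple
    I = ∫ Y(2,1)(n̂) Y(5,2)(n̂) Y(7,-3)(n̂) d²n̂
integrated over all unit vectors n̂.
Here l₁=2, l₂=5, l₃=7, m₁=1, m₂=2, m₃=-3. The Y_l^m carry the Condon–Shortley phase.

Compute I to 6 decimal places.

Checks pass: Σm=0; 14 even; l₃=7∈[3,7].
(2·2+1)(2·5+1)(2·7+1) = 825
Δ: 0! 4! 10! / 15! → 1/15015
sum: t=0:+1/57600 = 1/57600
3j²(2 5 7; 0 0 0) = Δ·Π!·Σ² = 21/715  (sign -1)
sum: t=0:+1/181440 = 1/181440
3j²(2 5 7; 1 2 -3) = Δ·Π!·Σ² = 32/1001  (sign +1)
combine: 4πI² = 825·21/715·32/1001 = 1440/1859
take √, sign -1: I = -0.24827707

-0.248277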